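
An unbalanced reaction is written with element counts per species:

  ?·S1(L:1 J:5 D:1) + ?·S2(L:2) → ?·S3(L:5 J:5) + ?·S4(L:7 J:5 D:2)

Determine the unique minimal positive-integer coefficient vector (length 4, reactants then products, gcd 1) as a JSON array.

Coefficients: [2, 5, 1, 1]

L: 2·1+5·2 = 12 | 1·5+1·7 = 12
J: 2·5+5·0 = 10 | 1·5+1·5 = 10
D: 2·1+5·0 = 2 | 1·0+1·2 = 2
gcd(2,5,1,1) = 1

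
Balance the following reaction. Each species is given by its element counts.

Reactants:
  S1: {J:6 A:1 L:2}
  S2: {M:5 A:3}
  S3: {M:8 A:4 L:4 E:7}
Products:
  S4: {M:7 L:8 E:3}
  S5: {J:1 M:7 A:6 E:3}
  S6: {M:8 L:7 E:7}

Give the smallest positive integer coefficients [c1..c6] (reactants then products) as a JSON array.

Coefficients: [1, 5, 5, 1, 6, 2]

J: 1·6+5·0+5·0 = 6 | 1·0+6·1+2·0 = 6
M: 1·0+5·5+5·8 = 65 | 1·7+6·7+2·8 = 65
A: 1·1+5·3+5·4 = 36 | 1·0+6·6+2·0 = 36
L: 1·2+5·0+5·4 = 22 | 1·8+6·0+2·7 = 22
E: 1·0+5·0+5·7 = 35 | 1·3+6·3+2·7 = 35
gcd(1,5,5,1,6,2) = 1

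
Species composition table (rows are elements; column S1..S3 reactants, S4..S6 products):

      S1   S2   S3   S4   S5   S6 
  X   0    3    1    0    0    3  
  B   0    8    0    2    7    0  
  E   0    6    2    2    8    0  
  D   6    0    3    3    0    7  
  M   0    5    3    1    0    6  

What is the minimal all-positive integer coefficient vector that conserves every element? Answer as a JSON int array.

X: 5·0+4·3+6·1 = 18 | 2·0+4·0+6·3 = 18
B: 5·0+4·8+6·0 = 32 | 2·2+4·7+6·0 = 32
E: 5·0+4·6+6·2 = 36 | 2·2+4·8+6·0 = 36
D: 5·6+4·0+6·3 = 48 | 2·3+4·0+6·7 = 48
M: 5·0+4·5+6·3 = 38 | 2·1+4·0+6·6 = 38
gcd(5,4,6,2,4,6) = 1

Coefficients: [5, 4, 6, 2, 4, 6]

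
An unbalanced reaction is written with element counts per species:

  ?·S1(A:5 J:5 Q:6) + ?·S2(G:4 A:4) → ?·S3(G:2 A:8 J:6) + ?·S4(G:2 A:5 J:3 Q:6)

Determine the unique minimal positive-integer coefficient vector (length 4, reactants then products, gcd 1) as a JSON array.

Coefficients: [3, 2, 1, 3]

G: 3·0+2·4 = 8 | 1·2+3·2 = 8
A: 3·5+2·4 = 23 | 1·8+3·5 = 23
J: 3·5+2·0 = 15 | 1·6+3·3 = 15
Q: 3·6+2·0 = 18 | 1·0+3·6 = 18
gcd(3,2,1,3) = 1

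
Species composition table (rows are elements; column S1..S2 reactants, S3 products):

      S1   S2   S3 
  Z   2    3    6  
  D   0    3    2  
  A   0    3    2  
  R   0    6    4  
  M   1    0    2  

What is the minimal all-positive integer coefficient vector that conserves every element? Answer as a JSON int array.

Coefficients: [6, 2, 3]

Z: 6·2+2·3 = 18 | 3·6 = 18
D: 6·0+2·3 = 6 | 3·2 = 6
A: 6·0+2·3 = 6 | 3·2 = 6
R: 6·0+2·6 = 12 | 3·4 = 12
M: 6·1+2·0 = 6 | 3·2 = 6
gcd(6,2,3) = 1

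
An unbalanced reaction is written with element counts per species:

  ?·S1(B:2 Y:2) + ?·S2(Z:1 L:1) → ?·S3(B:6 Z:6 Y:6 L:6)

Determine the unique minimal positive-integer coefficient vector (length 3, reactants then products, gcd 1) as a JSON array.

B: 3·2+6·0 = 6 | 1·6 = 6
Z: 3·0+6·1 = 6 | 1·6 = 6
Y: 3·2+6·0 = 6 | 1·6 = 6
L: 3·0+6·1 = 6 | 1·6 = 6
gcd(3,6,1) = 1

Coefficients: [3, 6, 1]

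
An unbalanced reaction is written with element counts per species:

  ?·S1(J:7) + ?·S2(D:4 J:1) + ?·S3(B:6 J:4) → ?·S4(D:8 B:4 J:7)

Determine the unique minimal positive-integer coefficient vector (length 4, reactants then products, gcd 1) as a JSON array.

Coefficients: [1, 6, 2, 3]

D: 1·0+6·4+2·0 = 24 | 3·8 = 24
B: 1·0+6·0+2·6 = 12 | 3·4 = 12
J: 1·7+6·1+2·4 = 21 | 3·7 = 21
gcd(1,6,2,3) = 1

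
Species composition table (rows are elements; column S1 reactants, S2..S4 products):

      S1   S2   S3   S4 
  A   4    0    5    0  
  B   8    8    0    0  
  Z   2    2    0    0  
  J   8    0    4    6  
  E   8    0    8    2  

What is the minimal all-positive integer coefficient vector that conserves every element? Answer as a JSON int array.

Coefficients: [5, 5, 4, 4]

A: 5·4 = 20 | 5·0+4·5+4·0 = 20
B: 5·8 = 40 | 5·8+4·0+4·0 = 40
Z: 5·2 = 10 | 5·2+4·0+4·0 = 10
J: 5·8 = 40 | 5·0+4·4+4·6 = 40
E: 5·8 = 40 | 5·0+4·8+4·2 = 40
gcd(5,5,4,4) = 1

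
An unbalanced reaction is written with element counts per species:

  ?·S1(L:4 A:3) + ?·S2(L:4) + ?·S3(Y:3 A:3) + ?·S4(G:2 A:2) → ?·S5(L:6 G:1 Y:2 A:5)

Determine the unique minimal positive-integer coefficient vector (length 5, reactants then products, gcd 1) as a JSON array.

L: 4·4+5·4+4·0+3·0 = 36 | 6·6 = 36
G: 4·0+5·0+4·0+3·2 = 6 | 6·1 = 6
Y: 4·0+5·0+4·3+3·0 = 12 | 6·2 = 12
A: 4·3+5·0+4·3+3·2 = 30 | 6·5 = 30
gcd(4,5,4,3,6) = 1

Coefficients: [4, 5, 4, 3, 6]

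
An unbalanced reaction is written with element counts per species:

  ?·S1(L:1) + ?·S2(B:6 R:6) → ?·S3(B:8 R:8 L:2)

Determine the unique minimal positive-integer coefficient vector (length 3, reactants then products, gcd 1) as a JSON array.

B: 6·0+4·6 = 24 | 3·8 = 24
R: 6·0+4·6 = 24 | 3·8 = 24
L: 6·1+4·0 = 6 | 3·2 = 6
gcd(6,4,3) = 1

Coefficients: [6, 4, 3]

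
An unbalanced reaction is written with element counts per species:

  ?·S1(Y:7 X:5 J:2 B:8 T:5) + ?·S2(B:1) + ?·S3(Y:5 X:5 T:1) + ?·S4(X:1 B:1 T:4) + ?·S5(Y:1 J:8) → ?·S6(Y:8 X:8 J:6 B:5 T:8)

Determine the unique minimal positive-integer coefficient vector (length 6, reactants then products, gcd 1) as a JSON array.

Coefficients: [1, 3, 3, 4, 2, 3]

Y: 1·7+3·0+3·5+4·0+2·1 = 24 | 3·8 = 24
X: 1·5+3·0+3·5+4·1+2·0 = 24 | 3·8 = 24
J: 1·2+3·0+3·0+4·0+2·8 = 18 | 3·6 = 18
B: 1·8+3·1+3·0+4·1+2·0 = 15 | 3·5 = 15
T: 1·5+3·0+3·1+4·4+2·0 = 24 | 3·8 = 24
gcd(1,3,3,4,2,3) = 1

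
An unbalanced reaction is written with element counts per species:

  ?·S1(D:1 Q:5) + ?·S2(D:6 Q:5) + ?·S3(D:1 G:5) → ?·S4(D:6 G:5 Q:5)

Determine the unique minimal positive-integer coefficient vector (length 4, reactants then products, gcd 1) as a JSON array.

D: 1·1+4·6+5·1 = 30 | 5·6 = 30
G: 1·0+4·0+5·5 = 25 | 5·5 = 25
Q: 1·5+4·5+5·0 = 25 | 5·5 = 25
gcd(1,4,5,5) = 1

Coefficients: [1, 4, 5, 5]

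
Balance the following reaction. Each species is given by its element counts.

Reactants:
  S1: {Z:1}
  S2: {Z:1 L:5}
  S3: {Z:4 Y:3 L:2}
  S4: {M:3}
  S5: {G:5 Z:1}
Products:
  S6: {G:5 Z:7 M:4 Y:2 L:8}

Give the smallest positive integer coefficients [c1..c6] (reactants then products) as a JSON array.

G: 6·0+4·0+2·0+4·0+3·5 = 15 | 3·5 = 15
Z: 6·1+4·1+2·4+4·0+3·1 = 21 | 3·7 = 21
M: 6·0+4·0+2·0+4·3+3·0 = 12 | 3·4 = 12
Y: 6·0+4·0+2·3+4·0+3·0 = 6 | 3·2 = 6
L: 6·0+4·5+2·2+4·0+3·0 = 24 | 3·8 = 24
gcd(6,4,2,4,3,3) = 1

Coefficients: [6, 4, 2, 4, 3, 3]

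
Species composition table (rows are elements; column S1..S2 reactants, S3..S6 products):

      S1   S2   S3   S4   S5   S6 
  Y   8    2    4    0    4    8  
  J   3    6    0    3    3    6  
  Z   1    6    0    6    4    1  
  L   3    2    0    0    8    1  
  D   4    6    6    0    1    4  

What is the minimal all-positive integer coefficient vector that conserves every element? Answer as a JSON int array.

Coefficients: [5, 2, 3, 1, 2, 3]

Y: 5·8+2·2 = 44 | 3·4+1·0+2·4+3·8 = 44
J: 5·3+2·6 = 27 | 3·0+1·3+2·3+3·6 = 27
Z: 5·1+2·6 = 17 | 3·0+1·6+2·4+3·1 = 17
L: 5·3+2·2 = 19 | 3·0+1·0+2·8+3·1 = 19
D: 5·4+2·6 = 32 | 3·6+1·0+2·1+3·4 = 32
gcd(5,2,3,1,2,3) = 1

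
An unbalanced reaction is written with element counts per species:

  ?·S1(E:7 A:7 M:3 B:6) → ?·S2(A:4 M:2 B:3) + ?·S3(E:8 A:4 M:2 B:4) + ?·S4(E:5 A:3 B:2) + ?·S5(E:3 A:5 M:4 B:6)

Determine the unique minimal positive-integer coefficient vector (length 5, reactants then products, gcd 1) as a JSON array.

E: 6·7 = 42 | 4·0+3·8+3·5+1·3 = 42
A: 6·7 = 42 | 4·4+3·4+3·3+1·5 = 42
M: 6·3 = 18 | 4·2+3·2+3·0+1·4 = 18
B: 6·6 = 36 | 4·3+3·4+3·2+1·6 = 36
gcd(6,4,3,3,1) = 1

Coefficients: [6, 4, 3, 3, 1]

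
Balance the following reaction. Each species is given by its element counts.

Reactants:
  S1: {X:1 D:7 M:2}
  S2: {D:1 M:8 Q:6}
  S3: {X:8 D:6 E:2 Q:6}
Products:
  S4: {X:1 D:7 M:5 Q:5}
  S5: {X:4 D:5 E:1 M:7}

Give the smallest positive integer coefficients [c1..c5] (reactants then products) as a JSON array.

X: 6·1+4·0+1·8 = 14 | 6·1+2·4 = 14
D: 6·7+4·1+1·6 = 52 | 6·7+2·5 = 52
E: 6·0+4·0+1·2 = 2 | 6·0+2·1 = 2
M: 6·2+4·8+1·0 = 44 | 6·5+2·7 = 44
Q: 6·0+4·6+1·6 = 30 | 6·5+2·0 = 30
gcd(6,4,1,6,2) = 1

Coefficients: [6, 4, 1, 6, 2]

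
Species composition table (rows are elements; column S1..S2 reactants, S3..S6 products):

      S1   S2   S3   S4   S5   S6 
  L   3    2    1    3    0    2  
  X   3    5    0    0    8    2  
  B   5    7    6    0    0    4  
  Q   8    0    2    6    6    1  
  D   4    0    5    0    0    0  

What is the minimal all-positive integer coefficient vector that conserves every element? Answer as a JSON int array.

Coefficients: [5, 1, 4, 3, 2, 2]

L: 5·3+1·2 = 17 | 4·1+3·3+2·0+2·2 = 17
X: 5·3+1·5 = 20 | 4·0+3·0+2·8+2·2 = 20
B: 5·5+1·7 = 32 | 4·6+3·0+2·0+2·4 = 32
Q: 5·8+1·0 = 40 | 4·2+3·6+2·6+2·1 = 40
D: 5·4+1·0 = 20 | 4·5+3·0+2·0+2·0 = 20
gcd(5,1,4,3,2,2) = 1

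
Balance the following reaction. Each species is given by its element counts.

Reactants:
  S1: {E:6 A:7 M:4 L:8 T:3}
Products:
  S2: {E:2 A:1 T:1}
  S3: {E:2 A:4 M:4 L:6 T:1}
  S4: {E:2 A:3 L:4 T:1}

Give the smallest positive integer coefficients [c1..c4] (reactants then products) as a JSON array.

E: 2·6 = 12 | 3·2+2·2+1·2 = 12
A: 2·7 = 14 | 3·1+2·4+1·3 = 14
M: 2·4 = 8 | 3·0+2·4+1·0 = 8
L: 2·8 = 16 | 3·0+2·6+1·4 = 16
T: 2·3 = 6 | 3·1+2·1+1·1 = 6
gcd(2,3,2,1) = 1

Coefficients: [2, 3, 2, 1]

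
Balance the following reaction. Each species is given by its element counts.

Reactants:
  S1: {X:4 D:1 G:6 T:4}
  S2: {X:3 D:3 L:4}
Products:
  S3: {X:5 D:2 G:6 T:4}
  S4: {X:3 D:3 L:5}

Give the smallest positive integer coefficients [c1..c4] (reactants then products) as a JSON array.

Coefficients: [3, 5, 3, 4]

X: 3·4+5·3 = 27 | 3·5+4·3 = 27
D: 3·1+5·3 = 18 | 3·2+4·3 = 18
G: 3·6+5·0 = 18 | 3·6+4·0 = 18
T: 3·4+5·0 = 12 | 3·4+4·0 = 12
L: 3·0+5·4 = 20 | 3·0+4·5 = 20
gcd(3,5,3,4) = 1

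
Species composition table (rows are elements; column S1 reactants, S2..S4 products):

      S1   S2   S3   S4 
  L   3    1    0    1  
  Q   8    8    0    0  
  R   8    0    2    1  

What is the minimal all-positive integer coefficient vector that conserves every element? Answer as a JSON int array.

Coefficients: [1, 1, 3, 2]

L: 1·3 = 3 | 1·1+3·0+2·1 = 3
Q: 1·8 = 8 | 1·8+3·0+2·0 = 8
R: 1·8 = 8 | 1·0+3·2+2·1 = 8
gcd(1,1,3,2) = 1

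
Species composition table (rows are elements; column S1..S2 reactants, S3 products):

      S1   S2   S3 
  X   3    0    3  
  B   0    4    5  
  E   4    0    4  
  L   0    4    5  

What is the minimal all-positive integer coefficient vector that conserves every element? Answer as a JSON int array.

Coefficients: [4, 5, 4]

X: 4·3+5·0 = 12 | 4·3 = 12
B: 4·0+5·4 = 20 | 4·5 = 20
E: 4·4+5·0 = 16 | 4·4 = 16
L: 4·0+5·4 = 20 | 4·5 = 20
gcd(4,5,4) = 1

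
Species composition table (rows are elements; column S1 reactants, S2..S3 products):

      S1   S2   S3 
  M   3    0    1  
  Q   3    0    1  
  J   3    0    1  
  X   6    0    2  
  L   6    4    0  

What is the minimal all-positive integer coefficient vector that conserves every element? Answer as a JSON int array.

Coefficients: [2, 3, 6]

M: 2·3 = 6 | 3·0+6·1 = 6
Q: 2·3 = 6 | 3·0+6·1 = 6
J: 2·3 = 6 | 3·0+6·1 = 6
X: 2·6 = 12 | 3·0+6·2 = 12
L: 2·6 = 12 | 3·4+6·0 = 12
gcd(2,3,6) = 1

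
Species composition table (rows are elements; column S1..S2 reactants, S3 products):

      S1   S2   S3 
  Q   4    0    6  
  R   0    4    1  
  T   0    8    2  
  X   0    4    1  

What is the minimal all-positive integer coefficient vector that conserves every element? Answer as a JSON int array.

Coefficients: [6, 1, 4]

Q: 6·4+1·0 = 24 | 4·6 = 24
R: 6·0+1·4 = 4 | 4·1 = 4
T: 6·0+1·8 = 8 | 4·2 = 8
X: 6·0+1·4 = 4 | 4·1 = 4
gcd(6,1,4) = 1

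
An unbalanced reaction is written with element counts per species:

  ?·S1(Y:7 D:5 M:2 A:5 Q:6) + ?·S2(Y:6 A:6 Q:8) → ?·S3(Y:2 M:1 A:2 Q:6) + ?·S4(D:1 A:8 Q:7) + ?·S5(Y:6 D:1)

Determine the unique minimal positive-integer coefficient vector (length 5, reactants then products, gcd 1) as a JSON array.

Y: 2·7+5·6 = 44 | 4·2+4·0+6·6 = 44
D: 2·5+5·0 = 10 | 4·0+4·1+6·1 = 10
M: 2·2+5·0 = 4 | 4·1+4·0+6·0 = 4
A: 2·5+5·6 = 40 | 4·2+4·8+6·0 = 40
Q: 2·6+5·8 = 52 | 4·6+4·7+6·0 = 52
gcd(2,5,4,4,6) = 1

Coefficients: [2, 5, 4, 4, 6]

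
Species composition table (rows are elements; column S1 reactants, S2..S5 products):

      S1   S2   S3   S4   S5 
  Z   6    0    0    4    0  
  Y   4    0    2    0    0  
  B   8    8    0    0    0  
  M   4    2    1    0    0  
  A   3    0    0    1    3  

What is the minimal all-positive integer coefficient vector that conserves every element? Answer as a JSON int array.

Coefficients: [2, 2, 4, 3, 1]

Z: 2·6 = 12 | 2·0+4·0+3·4+1·0 = 12
Y: 2·4 = 8 | 2·0+4·2+3·0+1·0 = 8
B: 2·8 = 16 | 2·8+4·0+3·0+1·0 = 16
M: 2·4 = 8 | 2·2+4·1+3·0+1·0 = 8
A: 2·3 = 6 | 2·0+4·0+3·1+1·3 = 6
gcd(2,2,4,3,1) = 1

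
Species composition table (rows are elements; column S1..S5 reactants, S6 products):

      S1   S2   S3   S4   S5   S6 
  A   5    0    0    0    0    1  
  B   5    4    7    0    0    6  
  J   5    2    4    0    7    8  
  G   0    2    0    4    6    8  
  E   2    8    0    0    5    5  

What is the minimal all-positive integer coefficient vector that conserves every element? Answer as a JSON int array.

A: 1·5+1·0+3·0+5·0+3·0 = 5 | 5·1 = 5
B: 1·5+1·4+3·7+5·0+3·0 = 30 | 5·6 = 30
J: 1·5+1·2+3·4+5·0+3·7 = 40 | 5·8 = 40
G: 1·0+1·2+3·0+5·4+3·6 = 40 | 5·8 = 40
E: 1·2+1·8+3·0+5·0+3·5 = 25 | 5·5 = 25
gcd(1,1,3,5,3,5) = 1

Coefficients: [1, 1, 3, 5, 3, 5]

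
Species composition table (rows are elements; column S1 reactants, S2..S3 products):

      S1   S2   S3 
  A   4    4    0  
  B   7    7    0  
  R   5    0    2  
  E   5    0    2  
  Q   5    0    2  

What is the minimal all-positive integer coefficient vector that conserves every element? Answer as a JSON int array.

Coefficients: [2, 2, 5]

A: 2·4 = 8 | 2·4+5·0 = 8
B: 2·7 = 14 | 2·7+5·0 = 14
R: 2·5 = 10 | 2·0+5·2 = 10
E: 2·5 = 10 | 2·0+5·2 = 10
Q: 2·5 = 10 | 2·0+5·2 = 10
gcd(2,2,5) = 1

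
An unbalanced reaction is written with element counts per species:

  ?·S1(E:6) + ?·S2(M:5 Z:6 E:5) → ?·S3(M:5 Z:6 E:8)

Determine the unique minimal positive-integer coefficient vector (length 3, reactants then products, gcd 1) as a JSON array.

M: 1·0+2·5 = 10 | 2·5 = 10
Z: 1·0+2·6 = 12 | 2·6 = 12
E: 1·6+2·5 = 16 | 2·8 = 16
gcd(1,2,2) = 1

Coefficients: [1, 2, 2]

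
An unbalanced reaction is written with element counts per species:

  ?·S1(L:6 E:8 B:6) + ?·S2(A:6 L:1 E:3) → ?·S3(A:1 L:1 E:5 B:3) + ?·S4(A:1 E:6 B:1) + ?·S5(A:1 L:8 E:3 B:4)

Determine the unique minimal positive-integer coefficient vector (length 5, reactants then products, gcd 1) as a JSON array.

Coefficients: [3, 1, 3, 1, 2]

A: 3·0+1·6 = 6 | 3·1+1·1+2·1 = 6
L: 3·6+1·1 = 19 | 3·1+1·0+2·8 = 19
E: 3·8+1·3 = 27 | 3·5+1·6+2·3 = 27
B: 3·6+1·0 = 18 | 3·3+1·1+2·4 = 18
gcd(3,1,3,1,2) = 1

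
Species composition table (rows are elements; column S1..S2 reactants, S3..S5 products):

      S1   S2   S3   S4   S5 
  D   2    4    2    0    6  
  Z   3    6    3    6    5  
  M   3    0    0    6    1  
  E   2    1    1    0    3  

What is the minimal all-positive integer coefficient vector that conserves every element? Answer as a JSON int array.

Coefficients: [5, 5, 6, 2, 3]

D: 5·2+5·4 = 30 | 6·2+2·0+3·6 = 30
Z: 5·3+5·6 = 45 | 6·3+2·6+3·5 = 45
M: 5·3+5·0 = 15 | 6·0+2·6+3·1 = 15
E: 5·2+5·1 = 15 | 6·1+2·0+3·3 = 15
gcd(5,5,6,2,3) = 1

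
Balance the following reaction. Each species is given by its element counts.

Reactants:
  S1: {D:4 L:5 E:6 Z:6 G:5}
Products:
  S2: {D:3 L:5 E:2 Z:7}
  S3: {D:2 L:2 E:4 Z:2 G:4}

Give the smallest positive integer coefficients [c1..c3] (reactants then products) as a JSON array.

D: 4·4 = 16 | 2·3+5·2 = 16
L: 4·5 = 20 | 2·5+5·2 = 20
E: 4·6 = 24 | 2·2+5·4 = 24
Z: 4·6 = 24 | 2·7+5·2 = 24
G: 4·5 = 20 | 2·0+5·4 = 20
gcd(4,2,5) = 1

Coefficients: [4, 2, 5]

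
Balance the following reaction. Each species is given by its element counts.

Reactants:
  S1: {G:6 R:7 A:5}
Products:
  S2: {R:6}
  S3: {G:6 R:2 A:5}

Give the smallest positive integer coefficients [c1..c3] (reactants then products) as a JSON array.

G: 6·6 = 36 | 5·0+6·6 = 36
R: 6·7 = 42 | 5·6+6·2 = 42
A: 6·5 = 30 | 5·0+6·5 = 30
gcd(6,5,6) = 1

Coefficients: [6, 5, 6]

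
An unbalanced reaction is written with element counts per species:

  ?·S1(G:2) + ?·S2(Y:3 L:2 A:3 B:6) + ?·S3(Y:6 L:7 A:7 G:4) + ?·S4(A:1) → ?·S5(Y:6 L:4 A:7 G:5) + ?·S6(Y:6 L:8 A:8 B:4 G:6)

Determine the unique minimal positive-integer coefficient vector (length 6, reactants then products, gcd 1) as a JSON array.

Coefficients: [6, 2, 4, 4, 2, 3]

Y: 6·0+2·3+4·6+4·0 = 30 | 2·6+3·6 = 30
L: 6·0+2·2+4·7+4·0 = 32 | 2·4+3·8 = 32
A: 6·0+2·3+4·7+4·1 = 38 | 2·7+3·8 = 38
B: 6·0+2·6+4·0+4·0 = 12 | 2·0+3·4 = 12
G: 6·2+2·0+4·4+4·0 = 28 | 2·5+3·6 = 28
gcd(6,2,4,4,2,3) = 1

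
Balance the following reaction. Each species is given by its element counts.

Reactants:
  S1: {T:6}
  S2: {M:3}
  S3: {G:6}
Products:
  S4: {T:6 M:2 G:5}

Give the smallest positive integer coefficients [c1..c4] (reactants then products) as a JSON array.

T: 6·6+4·0+5·0 = 36 | 6·6 = 36
M: 6·0+4·3+5·0 = 12 | 6·2 = 12
G: 6·0+4·0+5·6 = 30 | 6·5 = 30
gcd(6,4,5,6) = 1

Coefficients: [6, 4, 5, 6]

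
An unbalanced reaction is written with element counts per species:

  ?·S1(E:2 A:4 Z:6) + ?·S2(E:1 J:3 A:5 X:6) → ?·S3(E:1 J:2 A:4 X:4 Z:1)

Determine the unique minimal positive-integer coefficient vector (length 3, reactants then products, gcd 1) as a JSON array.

E: 1·2+4·1 = 6 | 6·1 = 6
J: 1·0+4·3 = 12 | 6·2 = 12
A: 1·4+4·5 = 24 | 6·4 = 24
X: 1·0+4·6 = 24 | 6·4 = 24
Z: 1·6+4·0 = 6 | 6·1 = 6
gcd(1,4,6) = 1

Coefficients: [1, 4, 6]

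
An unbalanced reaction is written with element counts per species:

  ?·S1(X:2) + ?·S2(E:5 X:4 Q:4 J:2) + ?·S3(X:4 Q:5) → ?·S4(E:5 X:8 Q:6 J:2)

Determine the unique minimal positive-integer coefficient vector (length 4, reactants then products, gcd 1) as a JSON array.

E: 6·0+5·5+2·0 = 25 | 5·5 = 25
X: 6·2+5·4+2·4 = 40 | 5·8 = 40
Q: 6·0+5·4+2·5 = 30 | 5·6 = 30
J: 6·0+5·2+2·0 = 10 | 5·2 = 10
gcd(6,5,2,5) = 1

Coefficients: [6, 5, 2, 5]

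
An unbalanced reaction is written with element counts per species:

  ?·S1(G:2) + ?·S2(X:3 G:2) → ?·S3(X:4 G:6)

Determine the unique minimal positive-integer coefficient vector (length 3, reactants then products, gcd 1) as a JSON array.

Coefficients: [5, 4, 3]

X: 5·0+4·3 = 12 | 3·4 = 12
G: 5·2+4·2 = 18 | 3·6 = 18
gcd(5,4,3) = 1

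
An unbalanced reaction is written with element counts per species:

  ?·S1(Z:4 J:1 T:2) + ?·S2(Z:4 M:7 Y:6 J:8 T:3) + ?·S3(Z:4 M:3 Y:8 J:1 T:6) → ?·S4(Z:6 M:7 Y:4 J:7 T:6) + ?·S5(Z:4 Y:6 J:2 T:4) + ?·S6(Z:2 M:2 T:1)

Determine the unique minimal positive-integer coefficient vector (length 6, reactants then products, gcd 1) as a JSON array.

Z: 3·4+1·4+2·4 = 24 | 1·6+3·4+3·2 = 24
M: 3·0+1·7+2·3 = 13 | 1·7+3·0+3·2 = 13
Y: 3·0+1·6+2·8 = 22 | 1·4+3·6+3·0 = 22
J: 3·1+1·8+2·1 = 13 | 1·7+3·2+3·0 = 13
T: 3·2+1·3+2·6 = 21 | 1·6+3·4+3·1 = 21
gcd(3,1,2,1,3,3) = 1

Coefficients: [3, 1, 2, 1, 3, 3]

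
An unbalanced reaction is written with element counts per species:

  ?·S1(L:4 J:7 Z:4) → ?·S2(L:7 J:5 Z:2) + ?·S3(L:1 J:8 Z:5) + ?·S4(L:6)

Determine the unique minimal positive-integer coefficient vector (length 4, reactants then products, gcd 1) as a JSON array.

Coefficients: [6, 2, 4, 1]

L: 6·4 = 24 | 2·7+4·1+1·6 = 24
J: 6·7 = 42 | 2·5+4·8+1·0 = 42
Z: 6·4 = 24 | 2·2+4·5+1·0 = 24
gcd(6,2,4,1) = 1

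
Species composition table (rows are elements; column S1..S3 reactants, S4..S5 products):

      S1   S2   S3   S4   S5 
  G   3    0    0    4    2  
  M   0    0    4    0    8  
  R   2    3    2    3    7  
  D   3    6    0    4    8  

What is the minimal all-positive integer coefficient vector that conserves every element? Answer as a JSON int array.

Coefficients: [6, 1, 2, 4, 1]

G: 6·3+1·0+2·0 = 18 | 4·4+1·2 = 18
M: 6·0+1·0+2·4 = 8 | 4·0+1·8 = 8
R: 6·2+1·3+2·2 = 19 | 4·3+1·7 = 19
D: 6·3+1·6+2·0 = 24 | 4·4+1·8 = 24
gcd(6,1,2,4,1) = 1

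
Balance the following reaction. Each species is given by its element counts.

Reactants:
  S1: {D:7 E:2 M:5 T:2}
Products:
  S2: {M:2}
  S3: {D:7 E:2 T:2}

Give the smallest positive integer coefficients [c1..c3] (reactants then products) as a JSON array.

D: 2·7 = 14 | 5·0+2·7 = 14
E: 2·2 = 4 | 5·0+2·2 = 4
M: 2·5 = 10 | 5·2+2·0 = 10
T: 2·2 = 4 | 5·0+2·2 = 4
gcd(2,5,2) = 1

Coefficients: [2, 5, 2]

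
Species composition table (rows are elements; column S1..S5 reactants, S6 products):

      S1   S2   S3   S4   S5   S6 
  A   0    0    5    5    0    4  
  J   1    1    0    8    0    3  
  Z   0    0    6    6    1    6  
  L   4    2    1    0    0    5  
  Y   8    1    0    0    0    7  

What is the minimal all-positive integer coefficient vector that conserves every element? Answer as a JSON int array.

Coefficients: [4, 3, 3, 1, 6, 5]

A: 4·0+3·0+3·5+1·5+6·0 = 20 | 5·4 = 20
J: 4·1+3·1+3·0+1·8+6·0 = 15 | 5·3 = 15
Z: 4·0+3·0+3·6+1·6+6·1 = 30 | 5·6 = 30
L: 4·4+3·2+3·1+1·0+6·0 = 25 | 5·5 = 25
Y: 4·8+3·1+3·0+1·0+6·0 = 35 | 5·7 = 35
gcd(4,3,3,1,6,5) = 1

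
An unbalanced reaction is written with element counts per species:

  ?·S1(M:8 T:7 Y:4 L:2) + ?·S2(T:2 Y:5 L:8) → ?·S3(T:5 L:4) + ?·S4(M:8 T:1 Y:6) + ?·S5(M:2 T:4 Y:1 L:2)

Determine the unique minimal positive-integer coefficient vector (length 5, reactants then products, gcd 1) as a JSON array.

Coefficients: [6, 2, 5, 5, 4]

M: 6·8+2·0 = 48 | 5·0+5·8+4·2 = 48
T: 6·7+2·2 = 46 | 5·5+5·1+4·4 = 46
Y: 6·4+2·5 = 34 | 5·0+5·6+4·1 = 34
L: 6·2+2·8 = 28 | 5·4+5·0+4·2 = 28
gcd(6,2,5,5,4) = 1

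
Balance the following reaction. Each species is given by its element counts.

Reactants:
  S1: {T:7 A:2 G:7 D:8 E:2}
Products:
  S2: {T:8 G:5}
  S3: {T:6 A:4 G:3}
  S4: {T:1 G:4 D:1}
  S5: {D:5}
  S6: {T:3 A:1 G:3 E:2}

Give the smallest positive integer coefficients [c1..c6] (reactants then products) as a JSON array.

Coefficients: [4, 1, 1, 2, 6, 4]

T: 4·7 = 28 | 1·8+1·6+2·1+6·0+4·3 = 28
A: 4·2 = 8 | 1·0+1·4+2·0+6·0+4·1 = 8
G: 4·7 = 28 | 1·5+1·3+2·4+6·0+4·3 = 28
D: 4·8 = 32 | 1·0+1·0+2·1+6·5+4·0 = 32
E: 4·2 = 8 | 1·0+1·0+2·0+6·0+4·2 = 8
gcd(4,1,1,2,6,4) = 1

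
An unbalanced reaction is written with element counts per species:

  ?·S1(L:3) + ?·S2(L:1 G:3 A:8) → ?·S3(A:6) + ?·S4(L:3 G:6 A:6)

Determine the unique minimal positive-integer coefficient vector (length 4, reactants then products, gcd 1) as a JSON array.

Coefficients: [1, 6, 5, 3]

L: 1·3+6·1 = 9 | 5·0+3·3 = 9
G: 1·0+6·3 = 18 | 5·0+3·6 = 18
A: 1·0+6·8 = 48 | 5·6+3·6 = 48
gcd(1,6,5,3) = 1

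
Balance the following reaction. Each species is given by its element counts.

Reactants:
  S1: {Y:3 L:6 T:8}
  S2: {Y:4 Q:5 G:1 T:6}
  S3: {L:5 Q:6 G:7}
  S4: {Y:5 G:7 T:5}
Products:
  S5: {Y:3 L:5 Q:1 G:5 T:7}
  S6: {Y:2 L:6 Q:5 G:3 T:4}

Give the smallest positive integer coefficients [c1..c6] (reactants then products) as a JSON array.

Y: 6·3+1·4+5·0+1·5 = 27 | 5·3+6·2 = 27
L: 6·6+1·0+5·5+1·0 = 61 | 5·5+6·6 = 61
Q: 6·0+1·5+5·6+1·0 = 35 | 5·1+6·5 = 35
G: 6·0+1·1+5·7+1·7 = 43 | 5·5+6·3 = 43
T: 6·8+1·6+5·0+1·5 = 59 | 5·7+6·4 = 59
gcd(6,1,5,1,5,6) = 1

Coefficients: [6, 1, 5, 1, 5, 6]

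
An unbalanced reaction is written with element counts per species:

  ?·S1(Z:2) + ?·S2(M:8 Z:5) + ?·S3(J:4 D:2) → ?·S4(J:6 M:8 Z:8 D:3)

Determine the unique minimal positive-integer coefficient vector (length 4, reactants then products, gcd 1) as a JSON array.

Coefficients: [3, 2, 3, 2]

J: 3·0+2·0+3·4 = 12 | 2·6 = 12
M: 3·0+2·8+3·0 = 16 | 2·8 = 16
Z: 3·2+2·5+3·0 = 16 | 2·8 = 16
D: 3·0+2·0+3·2 = 6 | 2·3 = 6
gcd(3,2,3,2) = 1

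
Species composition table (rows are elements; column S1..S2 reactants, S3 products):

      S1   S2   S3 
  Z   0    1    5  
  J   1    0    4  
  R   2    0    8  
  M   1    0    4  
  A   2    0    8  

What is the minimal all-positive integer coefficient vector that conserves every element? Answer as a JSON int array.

Coefficients: [4, 5, 1]

Z: 4·0+5·1 = 5 | 1·5 = 5
J: 4·1+5·0 = 4 | 1·4 = 4
R: 4·2+5·0 = 8 | 1·8 = 8
M: 4·1+5·0 = 4 | 1·4 = 4
A: 4·2+5·0 = 8 | 1·8 = 8
gcd(4,5,1) = 1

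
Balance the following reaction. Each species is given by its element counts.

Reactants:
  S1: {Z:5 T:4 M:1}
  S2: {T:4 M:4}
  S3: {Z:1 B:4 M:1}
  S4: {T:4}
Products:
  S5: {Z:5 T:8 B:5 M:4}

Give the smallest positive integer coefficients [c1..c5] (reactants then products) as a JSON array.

Z: 3·5+2·0+5·1+3·0 = 20 | 4·5 = 20
T: 3·4+2·4+5·0+3·4 = 32 | 4·8 = 32
B: 3·0+2·0+5·4+3·0 = 20 | 4·5 = 20
M: 3·1+2·4+5·1+3·0 = 16 | 4·4 = 16
gcd(3,2,5,3,4) = 1

Coefficients: [3, 2, 5, 3, 4]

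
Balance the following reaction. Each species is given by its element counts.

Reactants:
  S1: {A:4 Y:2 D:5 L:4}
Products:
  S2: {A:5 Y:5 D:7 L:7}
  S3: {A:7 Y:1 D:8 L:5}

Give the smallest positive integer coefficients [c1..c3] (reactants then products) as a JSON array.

A: 3·4 = 12 | 1·5+1·7 = 12
Y: 3·2 = 6 | 1·5+1·1 = 6
D: 3·5 = 15 | 1·7+1·8 = 15
L: 3·4 = 12 | 1·7+1·5 = 12
gcd(3,1,1) = 1

Coefficients: [3, 1, 1]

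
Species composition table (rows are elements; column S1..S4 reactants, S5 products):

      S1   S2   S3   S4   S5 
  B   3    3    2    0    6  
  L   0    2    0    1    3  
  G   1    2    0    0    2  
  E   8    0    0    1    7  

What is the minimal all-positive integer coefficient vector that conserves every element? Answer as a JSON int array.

B: 2·3+2·3+3·2+5·0 = 18 | 3·6 = 18
L: 2·0+2·2+3·0+5·1 = 9 | 3·3 = 9
G: 2·1+2·2+3·0+5·0 = 6 | 3·2 = 6
E: 2·8+2·0+3·0+5·1 = 21 | 3·7 = 21
gcd(2,2,3,5,3) = 1

Coefficients: [2, 2, 3, 5, 3]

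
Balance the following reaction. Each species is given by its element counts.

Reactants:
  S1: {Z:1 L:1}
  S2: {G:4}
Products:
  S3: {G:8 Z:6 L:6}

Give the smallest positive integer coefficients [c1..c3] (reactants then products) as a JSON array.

G: 6·0+2·4 = 8 | 1·8 = 8
Z: 6·1+2·0 = 6 | 1·6 = 6
L: 6·1+2·0 = 6 | 1·6 = 6
gcd(6,2,1) = 1

Coefficients: [6, 2, 1]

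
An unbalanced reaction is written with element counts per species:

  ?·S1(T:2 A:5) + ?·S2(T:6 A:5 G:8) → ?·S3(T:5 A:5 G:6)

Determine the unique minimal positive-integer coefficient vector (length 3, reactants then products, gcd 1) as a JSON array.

Coefficients: [1, 3, 4]

T: 1·2+3·6 = 20 | 4·5 = 20
A: 1·5+3·5 = 20 | 4·5 = 20
G: 1·0+3·8 = 24 | 4·6 = 24
gcd(1,3,4) = 1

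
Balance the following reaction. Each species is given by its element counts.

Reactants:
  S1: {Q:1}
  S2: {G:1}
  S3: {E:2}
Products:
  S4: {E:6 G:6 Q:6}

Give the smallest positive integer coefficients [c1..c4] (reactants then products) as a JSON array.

E: 6·0+6·0+3·2 = 6 | 1·6 = 6
G: 6·0+6·1+3·0 = 6 | 1·6 = 6
Q: 6·1+6·0+3·0 = 6 | 1·6 = 6
gcd(6,6,3,1) = 1

Coefficients: [6, 6, 3, 1]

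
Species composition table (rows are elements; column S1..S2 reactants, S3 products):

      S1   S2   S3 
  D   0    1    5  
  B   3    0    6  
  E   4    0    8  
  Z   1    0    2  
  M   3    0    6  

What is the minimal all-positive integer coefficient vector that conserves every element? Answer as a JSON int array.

D: 2·0+5·1 = 5 | 1·5 = 5
B: 2·3+5·0 = 6 | 1·6 = 6
E: 2·4+5·0 = 8 | 1·8 = 8
Z: 2·1+5·0 = 2 | 1·2 = 2
M: 2·3+5·0 = 6 | 1·6 = 6
gcd(2,5,1) = 1

Coefficients: [2, 5, 1]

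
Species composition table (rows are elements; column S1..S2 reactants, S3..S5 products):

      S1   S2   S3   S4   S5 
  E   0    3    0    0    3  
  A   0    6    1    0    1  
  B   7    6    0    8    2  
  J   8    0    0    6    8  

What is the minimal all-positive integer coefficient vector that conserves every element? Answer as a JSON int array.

E: 4·0+1·3 = 3 | 5·0+4·0+1·3 = 3
A: 4·0+1·6 = 6 | 5·1+4·0+1·1 = 6
B: 4·7+1·6 = 34 | 5·0+4·8+1·2 = 34
J: 4·8+1·0 = 32 | 5·0+4·6+1·8 = 32
gcd(4,1,5,4,1) = 1

Coefficients: [4, 1, 5, 4, 1]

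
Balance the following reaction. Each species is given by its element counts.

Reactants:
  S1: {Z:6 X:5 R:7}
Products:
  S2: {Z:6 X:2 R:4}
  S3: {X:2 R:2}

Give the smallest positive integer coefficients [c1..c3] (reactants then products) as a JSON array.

Z: 2·6 = 12 | 2·6+3·0 = 12
X: 2·5 = 10 | 2·2+3·2 = 10
R: 2·7 = 14 | 2·4+3·2 = 14
gcd(2,2,3) = 1

Coefficients: [2, 2, 3]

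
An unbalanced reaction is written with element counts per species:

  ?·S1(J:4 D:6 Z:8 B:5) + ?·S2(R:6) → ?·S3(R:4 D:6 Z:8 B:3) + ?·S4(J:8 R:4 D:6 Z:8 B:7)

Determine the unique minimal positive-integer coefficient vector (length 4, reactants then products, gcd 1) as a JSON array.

Coefficients: [6, 4, 3, 3]

J: 6·4+4·0 = 24 | 3·0+3·8 = 24
R: 6·0+4·6 = 24 | 3·4+3·4 = 24
D: 6·6+4·0 = 36 | 3·6+3·6 = 36
Z: 6·8+4·0 = 48 | 3·8+3·8 = 48
B: 6·5+4·0 = 30 | 3·3+3·7 = 30
gcd(6,4,3,3) = 1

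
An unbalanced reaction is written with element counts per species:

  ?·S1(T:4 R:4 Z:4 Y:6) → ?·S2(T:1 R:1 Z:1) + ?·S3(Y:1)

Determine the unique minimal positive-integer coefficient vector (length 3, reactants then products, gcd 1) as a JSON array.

T: 1·4 = 4 | 4·1+6·0 = 4
R: 1·4 = 4 | 4·1+6·0 = 4
Z: 1·4 = 4 | 4·1+6·0 = 4
Y: 1·6 = 6 | 4·0+6·1 = 6
gcd(1,4,6) = 1

Coefficients: [1, 4, 6]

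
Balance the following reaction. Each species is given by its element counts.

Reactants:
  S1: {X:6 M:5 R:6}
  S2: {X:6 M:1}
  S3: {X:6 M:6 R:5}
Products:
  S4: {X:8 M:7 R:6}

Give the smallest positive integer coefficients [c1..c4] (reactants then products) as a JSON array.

Coefficients: [1, 1, 6, 6]

X: 1·6+1·6+6·6 = 48 | 6·8 = 48
M: 1·5+1·1+6·6 = 42 | 6·7 = 42
R: 1·6+1·0+6·5 = 36 | 6·6 = 36
gcd(1,1,6,6) = 1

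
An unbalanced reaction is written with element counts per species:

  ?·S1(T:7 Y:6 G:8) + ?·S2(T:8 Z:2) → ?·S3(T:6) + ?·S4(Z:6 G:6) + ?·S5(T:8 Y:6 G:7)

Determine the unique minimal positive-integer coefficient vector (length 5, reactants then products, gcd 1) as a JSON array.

Coefficients: [6, 3, 3, 1, 6]

T: 6·7+3·8 = 66 | 3·6+1·0+6·8 = 66
Y: 6·6+3·0 = 36 | 3·0+1·0+6·6 = 36
Z: 6·0+3·2 = 6 | 3·0+1·6+6·0 = 6
G: 6·8+3·0 = 48 | 3·0+1·6+6·7 = 48
gcd(6,3,3,1,6) = 1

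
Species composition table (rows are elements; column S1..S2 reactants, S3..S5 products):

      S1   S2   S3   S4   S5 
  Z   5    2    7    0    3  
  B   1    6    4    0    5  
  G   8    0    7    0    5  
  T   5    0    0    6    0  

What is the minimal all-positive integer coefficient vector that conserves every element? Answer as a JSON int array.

Coefficients: [6, 5, 4, 5, 4]

Z: 6·5+5·2 = 40 | 4·7+5·0+4·3 = 40
B: 6·1+5·6 = 36 | 4·4+5·0+4·5 = 36
G: 6·8+5·0 = 48 | 4·7+5·0+4·5 = 48
T: 6·5+5·0 = 30 | 4·0+5·6+4·0 = 30
gcd(6,5,4,5,4) = 1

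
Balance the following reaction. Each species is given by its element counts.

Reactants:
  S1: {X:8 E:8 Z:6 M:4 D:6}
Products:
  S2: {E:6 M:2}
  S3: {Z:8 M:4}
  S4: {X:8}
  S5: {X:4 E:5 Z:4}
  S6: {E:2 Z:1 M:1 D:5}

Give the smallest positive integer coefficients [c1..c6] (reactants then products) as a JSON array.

X: 5·8 = 40 | 3·0+2·0+4·8+2·4+6·0 = 40
E: 5·8 = 40 | 3·6+2·0+4·0+2·5+6·2 = 40
Z: 5·6 = 30 | 3·0+2·8+4·0+2·4+6·1 = 30
M: 5·4 = 20 | 3·2+2·4+4·0+2·0+6·1 = 20
D: 5·6 = 30 | 3·0+2·0+4·0+2·0+6·5 = 30
gcd(5,3,2,4,2,6) = 1

Coefficients: [5, 3, 2, 4, 2, 6]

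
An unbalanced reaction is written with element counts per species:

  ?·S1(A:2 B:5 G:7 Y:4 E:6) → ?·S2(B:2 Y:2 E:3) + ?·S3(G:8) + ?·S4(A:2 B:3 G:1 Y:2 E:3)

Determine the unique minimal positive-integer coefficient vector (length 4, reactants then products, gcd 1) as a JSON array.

Coefficients: [4, 4, 3, 4]

A: 4·2 = 8 | 4·0+3·0+4·2 = 8
B: 4·5 = 20 | 4·2+3·0+4·3 = 20
G: 4·7 = 28 | 4·0+3·8+4·1 = 28
Y: 4·4 = 16 | 4·2+3·0+4·2 = 16
E: 4·6 = 24 | 4·3+3·0+4·3 = 24
gcd(4,4,3,4) = 1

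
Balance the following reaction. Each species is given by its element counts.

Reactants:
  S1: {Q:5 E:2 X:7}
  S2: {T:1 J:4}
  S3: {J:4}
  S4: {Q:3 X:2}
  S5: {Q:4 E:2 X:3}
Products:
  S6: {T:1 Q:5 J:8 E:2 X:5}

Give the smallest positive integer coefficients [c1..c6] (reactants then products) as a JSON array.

T: 2·0+5·1+5·0+1·0+3·0 = 5 | 5·1 = 5
Q: 2·5+5·0+5·0+1·3+3·4 = 25 | 5·5 = 25
J: 2·0+5·4+5·4+1·0+3·0 = 40 | 5·8 = 40
E: 2·2+5·0+5·0+1·0+3·2 = 10 | 5·2 = 10
X: 2·7+5·0+5·0+1·2+3·3 = 25 | 5·5 = 25
gcd(2,5,5,1,3,5) = 1

Coefficients: [2, 5, 5, 1, 3, 5]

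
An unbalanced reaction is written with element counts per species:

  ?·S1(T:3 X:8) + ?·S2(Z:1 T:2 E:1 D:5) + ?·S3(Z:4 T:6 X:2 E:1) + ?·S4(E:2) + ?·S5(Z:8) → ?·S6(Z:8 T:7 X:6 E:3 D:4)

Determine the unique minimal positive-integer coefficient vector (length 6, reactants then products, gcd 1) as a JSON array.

Z: 3·0+4·1+3·4+4·0+3·8 = 40 | 5·8 = 40
T: 3·3+4·2+3·6+4·0+3·0 = 35 | 5·7 = 35
X: 3·8+4·0+3·2+4·0+3·0 = 30 | 5·6 = 30
E: 3·0+4·1+3·1+4·2+3·0 = 15 | 5·3 = 15
D: 3·0+4·5+3·0+4·0+3·0 = 20 | 5·4 = 20
gcd(3,4,3,4,3,5) = 1

Coefficients: [3, 4, 3, 4, 3, 5]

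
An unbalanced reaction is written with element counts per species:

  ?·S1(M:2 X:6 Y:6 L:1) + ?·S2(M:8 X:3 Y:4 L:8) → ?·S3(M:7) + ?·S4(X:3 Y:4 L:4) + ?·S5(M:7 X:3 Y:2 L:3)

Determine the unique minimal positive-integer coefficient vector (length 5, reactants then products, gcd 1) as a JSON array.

Coefficients: [2, 3, 2, 5, 2]

M: 2·2+3·8 = 28 | 2·7+5·0+2·7 = 28
X: 2·6+3·3 = 21 | 2·0+5·3+2·3 = 21
Y: 2·6+3·4 = 24 | 2·0+5·4+2·2 = 24
L: 2·1+3·8 = 26 | 2·0+5·4+2·3 = 26
gcd(2,3,2,5,2) = 1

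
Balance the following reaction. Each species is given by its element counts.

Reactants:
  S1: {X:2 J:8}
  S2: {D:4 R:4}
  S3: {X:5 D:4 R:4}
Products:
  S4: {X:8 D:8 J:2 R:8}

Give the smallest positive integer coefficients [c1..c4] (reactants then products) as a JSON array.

X: 1·2+2·0+6·5 = 32 | 4·8 = 32
D: 1·0+2·4+6·4 = 32 | 4·8 = 32
J: 1·8+2·0+6·0 = 8 | 4·2 = 8
R: 1·0+2·4+6·4 = 32 | 4·8 = 32
gcd(1,2,6,4) = 1

Coefficients: [1, 2, 6, 4]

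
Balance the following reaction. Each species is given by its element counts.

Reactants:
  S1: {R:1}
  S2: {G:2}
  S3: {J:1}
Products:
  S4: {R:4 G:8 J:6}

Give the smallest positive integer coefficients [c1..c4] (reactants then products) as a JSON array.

Coefficients: [4, 4, 6, 1]

R: 4·1+4·0+6·0 = 4 | 1·4 = 4
G: 4·0+4·2+6·0 = 8 | 1·8 = 8
J: 4·0+4·0+6·1 = 6 | 1·6 = 6
gcd(4,4,6,1) = 1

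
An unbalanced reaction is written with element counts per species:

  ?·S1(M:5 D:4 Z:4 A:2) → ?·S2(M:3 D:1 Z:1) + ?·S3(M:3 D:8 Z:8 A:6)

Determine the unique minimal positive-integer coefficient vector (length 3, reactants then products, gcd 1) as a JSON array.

M: 3·5 = 15 | 4·3+1·3 = 15
D: 3·4 = 12 | 4·1+1·8 = 12
Z: 3·4 = 12 | 4·1+1·8 = 12
A: 3·2 = 6 | 4·0+1·6 = 6
gcd(3,4,1) = 1

Coefficients: [3, 4, 1]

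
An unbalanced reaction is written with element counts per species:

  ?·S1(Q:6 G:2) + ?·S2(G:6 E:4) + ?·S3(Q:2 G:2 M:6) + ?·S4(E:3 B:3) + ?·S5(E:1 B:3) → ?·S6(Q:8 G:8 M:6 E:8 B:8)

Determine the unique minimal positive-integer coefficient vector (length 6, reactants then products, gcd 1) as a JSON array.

Q: 3·6+2·0+3·2+4·0+4·0 = 24 | 3·8 = 24
G: 3·2+2·6+3·2+4·0+4·0 = 24 | 3·8 = 24
M: 3·0+2·0+3·6+4·0+4·0 = 18 | 3·6 = 18
E: 3·0+2·4+3·0+4·3+4·1 = 24 | 3·8 = 24
B: 3·0+2·0+3·0+4·3+4·3 = 24 | 3·8 = 24
gcd(3,2,3,4,4,3) = 1

Coefficients: [3, 2, 3, 4, 4, 3]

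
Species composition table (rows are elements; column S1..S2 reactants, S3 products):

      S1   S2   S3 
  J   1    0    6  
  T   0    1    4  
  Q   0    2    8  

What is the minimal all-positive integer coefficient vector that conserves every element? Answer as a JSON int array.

J: 6·1+4·0 = 6 | 1·6 = 6
T: 6·0+4·1 = 4 | 1·4 = 4
Q: 6·0+4·2 = 8 | 1·8 = 8
gcd(6,4,1) = 1

Coefficients: [6, 4, 1]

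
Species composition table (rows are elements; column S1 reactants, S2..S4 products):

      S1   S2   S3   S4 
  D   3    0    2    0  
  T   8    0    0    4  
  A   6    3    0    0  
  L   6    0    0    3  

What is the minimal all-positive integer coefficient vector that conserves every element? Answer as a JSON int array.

Coefficients: [2, 4, 3, 4]

D: 2·3 = 6 | 4·0+3·2+4·0 = 6
T: 2·8 = 16 | 4·0+3·0+4·4 = 16
A: 2·6 = 12 | 4·3+3·0+4·0 = 12
L: 2·6 = 12 | 4·0+3·0+4·3 = 12
gcd(2,4,3,4) = 1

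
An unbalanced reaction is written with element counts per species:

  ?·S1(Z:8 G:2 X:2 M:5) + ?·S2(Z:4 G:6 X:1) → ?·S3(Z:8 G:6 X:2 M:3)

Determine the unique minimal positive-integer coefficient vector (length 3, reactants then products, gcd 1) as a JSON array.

Z: 3·8+4·4 = 40 | 5·8 = 40
G: 3·2+4·6 = 30 | 5·6 = 30
X: 3·2+4·1 = 10 | 5·2 = 10
M: 3·5+4·0 = 15 | 5·3 = 15
gcd(3,4,5) = 1

Coefficients: [3, 4, 5]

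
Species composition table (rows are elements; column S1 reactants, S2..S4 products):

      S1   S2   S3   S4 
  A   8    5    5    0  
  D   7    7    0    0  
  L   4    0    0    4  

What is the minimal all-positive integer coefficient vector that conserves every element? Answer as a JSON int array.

Coefficients: [5, 5, 3, 5]

A: 5·8 = 40 | 5·5+3·5+5·0 = 40
D: 5·7 = 35 | 5·7+3·0+5·0 = 35
L: 5·4 = 20 | 5·0+3·0+5·4 = 20
gcd(5,5,3,5) = 1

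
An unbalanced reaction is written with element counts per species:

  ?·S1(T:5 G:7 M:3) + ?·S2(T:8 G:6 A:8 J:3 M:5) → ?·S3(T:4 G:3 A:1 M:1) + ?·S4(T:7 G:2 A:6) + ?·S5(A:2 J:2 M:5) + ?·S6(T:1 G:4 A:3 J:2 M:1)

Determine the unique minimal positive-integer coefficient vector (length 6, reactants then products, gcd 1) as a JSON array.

Coefficients: [1, 4, 5, 2, 3, 3]

T: 1·5+4·8 = 37 | 5·4+2·7+3·0+3·1 = 37
G: 1·7+4·6 = 31 | 5·3+2·2+3·0+3·4 = 31
A: 1·0+4·8 = 32 | 5·1+2·6+3·2+3·3 = 32
J: 1·0+4·3 = 12 | 5·0+2·0+3·2+3·2 = 12
M: 1·3+4·5 = 23 | 5·1+2·0+3·5+3·1 = 23
gcd(1,4,5,2,3,3) = 1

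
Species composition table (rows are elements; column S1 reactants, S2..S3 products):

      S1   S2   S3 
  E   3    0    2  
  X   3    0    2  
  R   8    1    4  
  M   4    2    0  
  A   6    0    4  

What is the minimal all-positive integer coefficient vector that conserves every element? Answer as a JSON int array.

Coefficients: [2, 4, 3]

E: 2·3 = 6 | 4·0+3·2 = 6
X: 2·3 = 6 | 4·0+3·2 = 6
R: 2·8 = 16 | 4·1+3·4 = 16
M: 2·4 = 8 | 4·2+3·0 = 8
A: 2·6 = 12 | 4·0+3·4 = 12
gcd(2,4,3) = 1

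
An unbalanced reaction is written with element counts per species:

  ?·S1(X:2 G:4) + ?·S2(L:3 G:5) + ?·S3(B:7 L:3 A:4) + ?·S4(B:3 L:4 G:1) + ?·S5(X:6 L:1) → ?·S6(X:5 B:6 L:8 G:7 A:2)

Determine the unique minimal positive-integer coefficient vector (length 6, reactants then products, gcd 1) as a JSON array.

X: 3·2+5·0+3·0+5·0+4·6 = 30 | 6·5 = 30
B: 3·0+5·0+3·7+5·3+4·0 = 36 | 6·6 = 36
L: 3·0+5·3+3·3+5·4+4·1 = 48 | 6·8 = 48
G: 3·4+5·5+3·0+5·1+4·0 = 42 | 6·7 = 42
A: 3·0+5·0+3·4+5·0+4·0 = 12 | 6·2 = 12
gcd(3,5,3,5,4,6) = 1

Coefficients: [3, 5, 3, 5, 4, 6]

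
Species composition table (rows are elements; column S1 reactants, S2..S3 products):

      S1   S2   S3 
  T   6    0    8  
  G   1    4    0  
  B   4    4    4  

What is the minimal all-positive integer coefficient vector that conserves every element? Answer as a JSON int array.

Coefficients: [4, 1, 3]

T: 4·6 = 24 | 1·0+3·8 = 24
G: 4·1 = 4 | 1·4+3·0 = 4
B: 4·4 = 16 | 1·4+3·4 = 16
gcd(4,1,3) = 1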